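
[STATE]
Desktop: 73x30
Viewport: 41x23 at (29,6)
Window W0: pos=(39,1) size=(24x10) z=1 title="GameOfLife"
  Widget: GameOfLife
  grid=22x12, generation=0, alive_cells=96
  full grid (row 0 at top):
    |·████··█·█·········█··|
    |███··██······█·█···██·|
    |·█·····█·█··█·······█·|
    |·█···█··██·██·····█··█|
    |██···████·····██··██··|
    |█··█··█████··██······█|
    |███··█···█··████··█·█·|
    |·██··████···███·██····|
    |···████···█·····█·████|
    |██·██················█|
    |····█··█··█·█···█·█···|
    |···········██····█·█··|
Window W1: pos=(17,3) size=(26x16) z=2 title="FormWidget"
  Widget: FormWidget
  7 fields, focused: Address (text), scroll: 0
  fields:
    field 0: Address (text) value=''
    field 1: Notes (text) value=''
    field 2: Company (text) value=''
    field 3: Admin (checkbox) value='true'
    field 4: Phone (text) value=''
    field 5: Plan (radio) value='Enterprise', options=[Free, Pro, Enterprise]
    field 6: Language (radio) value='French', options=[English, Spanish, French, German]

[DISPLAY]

   [        ]┃··████·····██··██··┃       
   [        ]┃█··█████··██······█┃       
   [        ]┃··█···█··████··█·█·┃       
   [x]       ┃··████···███·██····┃       
   [        ]┃━━━━━━━━━━━━━━━━━━━┛       
   ( ) Free  ┃                           
   ( ) Englis┃                           
             ┃                           
             ┃                           
             ┃                           
             ┃                           
             ┃                           
━━━━━━━━━━━━━┛                           
                                         
                                         
                                         
                                         
                                         
                                         
                                         
                                         
                                         
                                         


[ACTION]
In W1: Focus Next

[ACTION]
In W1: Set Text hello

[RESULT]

   [        ]┃··████·····██··██··┃       
   [hello   ]┃█··█████··██······█┃       
   [        ]┃··█···█··████··█·█·┃       
   [x]       ┃··████···███·██····┃       
   [        ]┃━━━━━━━━━━━━━━━━━━━┛       
   ( ) Free  ┃                           
   ( ) Englis┃                           
             ┃                           
             ┃                           
             ┃                           
             ┃                           
             ┃                           
━━━━━━━━━━━━━┛                           
                                         
                                         
                                         
                                         
                                         
                                         
                                         
                                         
                                         
                                         


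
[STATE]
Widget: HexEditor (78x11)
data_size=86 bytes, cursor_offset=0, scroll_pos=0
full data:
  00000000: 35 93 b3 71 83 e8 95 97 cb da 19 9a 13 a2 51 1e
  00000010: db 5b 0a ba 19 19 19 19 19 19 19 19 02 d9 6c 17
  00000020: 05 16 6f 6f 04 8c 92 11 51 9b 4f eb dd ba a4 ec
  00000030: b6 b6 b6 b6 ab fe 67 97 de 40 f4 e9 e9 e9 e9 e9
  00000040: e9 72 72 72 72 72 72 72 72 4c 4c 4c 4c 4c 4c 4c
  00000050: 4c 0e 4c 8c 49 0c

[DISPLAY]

00000000  35 93 b3 71 83 e8 95 97  cb da 19 9a 13 a2 51 1e  |5..q..........Q.|
00000010  db 5b 0a ba 19 19 19 19  19 19 19 19 02 d9 6c 17  |.[............l.|
00000020  05 16 6f 6f 04 8c 92 11  51 9b 4f eb dd ba a4 ec  |..oo....Q.O.....|
00000030  b6 b6 b6 b6 ab fe 67 97  de 40 f4 e9 e9 e9 e9 e9  |......g..@......|
00000040  e9 72 72 72 72 72 72 72  72 4c 4c 4c 4c 4c 4c 4c  |.rrrrrrrrLLLLLLL|
00000050  4c 0e 4c 8c 49 0c                                 |L.L.I.          |
                                                                              
                                                                              
                                                                              
                                                                              
                                                                              


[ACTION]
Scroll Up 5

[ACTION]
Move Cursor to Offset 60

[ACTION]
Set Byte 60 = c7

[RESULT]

00000000  35 93 b3 71 83 e8 95 97  cb da 19 9a 13 a2 51 1e  |5..q..........Q.|
00000010  db 5b 0a ba 19 19 19 19  19 19 19 19 02 d9 6c 17  |.[............l.|
00000020  05 16 6f 6f 04 8c 92 11  51 9b 4f eb dd ba a4 ec  |..oo....Q.O.....|
00000030  b6 b6 b6 b6 ab fe 67 97  de 40 f4 e9 C7 e9 e9 e9  |......g..@......|
00000040  e9 72 72 72 72 72 72 72  72 4c 4c 4c 4c 4c 4c 4c  |.rrrrrrrrLLLLLLL|
00000050  4c 0e 4c 8c 49 0c                                 |L.L.I.          |
                                                                              
                                                                              
                                                                              
                                                                              
                                                                              


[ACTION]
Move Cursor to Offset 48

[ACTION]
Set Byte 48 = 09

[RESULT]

00000000  35 93 b3 71 83 e8 95 97  cb da 19 9a 13 a2 51 1e  |5..q..........Q.|
00000010  db 5b 0a ba 19 19 19 19  19 19 19 19 02 d9 6c 17  |.[............l.|
00000020  05 16 6f 6f 04 8c 92 11  51 9b 4f eb dd ba a4 ec  |..oo....Q.O.....|
00000030  09 b6 b6 b6 ab fe 67 97  de 40 f4 e9 c7 e9 e9 e9  |......g..@......|
00000040  e9 72 72 72 72 72 72 72  72 4c 4c 4c 4c 4c 4c 4c  |.rrrrrrrrLLLLLLL|
00000050  4c 0e 4c 8c 49 0c                                 |L.L.I.          |
                                                                              
                                                                              
                                                                              
                                                                              
                                                                              


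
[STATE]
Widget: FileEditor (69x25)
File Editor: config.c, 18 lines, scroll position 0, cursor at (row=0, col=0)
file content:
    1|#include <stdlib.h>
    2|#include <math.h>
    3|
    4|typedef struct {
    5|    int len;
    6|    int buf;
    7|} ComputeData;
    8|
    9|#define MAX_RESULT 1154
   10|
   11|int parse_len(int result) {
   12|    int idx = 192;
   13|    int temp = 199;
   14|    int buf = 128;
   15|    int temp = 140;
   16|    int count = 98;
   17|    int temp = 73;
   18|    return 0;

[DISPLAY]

█include <stdlib.h>                                                 ▲
#include <math.h>                                                   █
                                                                    ░
typedef struct {                                                    ░
    int len;                                                        ░
    int buf;                                                        ░
} ComputeData;                                                      ░
                                                                    ░
#define MAX_RESULT 1154                                             ░
                                                                    ░
int parse_len(int result) {                                         ░
    int idx = 192;                                                  ░
    int temp = 199;                                                 ░
    int buf = 128;                                                  ░
    int temp = 140;                                                 ░
    int count = 98;                                                 ░
    int temp = 73;                                                  ░
    return 0;                                                       ░
                                                                    ░
                                                                    ░
                                                                    ░
                                                                    ░
                                                                    ░
                                                                    ░
                                                                    ▼


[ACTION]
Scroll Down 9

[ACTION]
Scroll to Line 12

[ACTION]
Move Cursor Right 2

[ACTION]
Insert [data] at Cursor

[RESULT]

#idata█clude <stdlib.h>                                             ▲
#include <math.h>                                                   █
                                                                    ░
typedef struct {                                                    ░
    int len;                                                        ░
    int buf;                                                        ░
} ComputeData;                                                      ░
                                                                    ░
#define MAX_RESULT 1154                                             ░
                                                                    ░
int parse_len(int result) {                                         ░
    int idx = 192;                                                  ░
    int temp = 199;                                                 ░
    int buf = 128;                                                  ░
    int temp = 140;                                                 ░
    int count = 98;                                                 ░
    int temp = 73;                                                  ░
    return 0;                                                       ░
                                                                    ░
                                                                    ░
                                                                    ░
                                                                    ░
                                                                    ░
                                                                    ░
                                                                    ▼


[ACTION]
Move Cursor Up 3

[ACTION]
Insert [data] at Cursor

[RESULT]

#idatadata█clude <stdlib.h>                                         ▲
#include <math.h>                                                   █
                                                                    ░
typedef struct {                                                    ░
    int len;                                                        ░
    int buf;                                                        ░
} ComputeData;                                                      ░
                                                                    ░
#define MAX_RESULT 1154                                             ░
                                                                    ░
int parse_len(int result) {                                         ░
    int idx = 192;                                                  ░
    int temp = 199;                                                 ░
    int buf = 128;                                                  ░
    int temp = 140;                                                 ░
    int count = 98;                                                 ░
    int temp = 73;                                                  ░
    return 0;                                                       ░
                                                                    ░
                                                                    ░
                                                                    ░
                                                                    ░
                                                                    ░
                                                                    ░
                                                                    ▼


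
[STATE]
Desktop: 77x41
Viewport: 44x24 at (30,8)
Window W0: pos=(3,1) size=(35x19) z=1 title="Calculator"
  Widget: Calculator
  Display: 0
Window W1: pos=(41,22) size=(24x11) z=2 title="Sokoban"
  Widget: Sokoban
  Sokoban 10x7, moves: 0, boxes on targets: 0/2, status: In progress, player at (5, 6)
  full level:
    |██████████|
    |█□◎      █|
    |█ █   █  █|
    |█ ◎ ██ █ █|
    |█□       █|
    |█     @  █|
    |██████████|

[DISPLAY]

       ┃                                    
       ┃                                    
       ┃                                    
       ┃                                    
       ┃                                    
       ┃                                    
       ┃                                    
       ┃                                    
       ┃                                    
       ┃                                    
       ┃                                    
━━━━━━━┛                                    
                                            
                                            
           ┏━━━━━━━━━━━━━━━━━━━━━━┓         
           ┃ Sokoban              ┃         
           ┠──────────────────────┨         
           ┃██████████            ┃         
           ┃█□◎      █            ┃         
           ┃█ █   █  █            ┃         
           ┃█ ◎ ██ █ █            ┃         
           ┃█□       █            ┃         
           ┃█     @  █            ┃         
           ┃██████████            ┃         


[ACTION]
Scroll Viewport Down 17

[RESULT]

       ┃                                    
       ┃                                    
━━━━━━━┛                                    
                                            
                                            
           ┏━━━━━━━━━━━━━━━━━━━━━━┓         
           ┃ Sokoban              ┃         
           ┠──────────────────────┨         
           ┃██████████            ┃         
           ┃█□◎      █            ┃         
           ┃█ █   █  █            ┃         
           ┃█ ◎ ██ █ █            ┃         
           ┃█□       █            ┃         
           ┃█     @  █            ┃         
           ┃██████████            ┃         
           ┗━━━━━━━━━━━━━━━━━━━━━━┛         
                                            
                                            
                                            
                                            
                                            
                                            
                                            
                                            


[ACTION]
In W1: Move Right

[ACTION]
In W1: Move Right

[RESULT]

       ┃                                    
       ┃                                    
━━━━━━━┛                                    
                                            
                                            
           ┏━━━━━━━━━━━━━━━━━━━━━━┓         
           ┃ Sokoban              ┃         
           ┠──────────────────────┨         
           ┃██████████            ┃         
           ┃█□◎      █            ┃         
           ┃█ █   █  █            ┃         
           ┃█ ◎ ██ █ █            ┃         
           ┃█□       █            ┃         
           ┃█       @█            ┃         
           ┃██████████            ┃         
           ┗━━━━━━━━━━━━━━━━━━━━━━┛         
                                            
                                            
                                            
                                            
                                            
                                            
                                            
                                            


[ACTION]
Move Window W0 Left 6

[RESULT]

    ┃                                       
    ┃                                       
━━━━┛                                       
                                            
                                            
           ┏━━━━━━━━━━━━━━━━━━━━━━┓         
           ┃ Sokoban              ┃         
           ┠──────────────────────┨         
           ┃██████████            ┃         
           ┃█□◎      █            ┃         
           ┃█ █   █  █            ┃         
           ┃█ ◎ ██ █ █            ┃         
           ┃█□       █            ┃         
           ┃█       @█            ┃         
           ┃██████████            ┃         
           ┗━━━━━━━━━━━━━━━━━━━━━━┛         
                                            
                                            
                                            
                                            
                                            
                                            
                                            
                                            


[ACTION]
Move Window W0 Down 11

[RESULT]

    ┃                                       
    ┃                                       
    ┃                                       
    ┃                                       
    ┃                                       
    ┃      ┏━━━━━━━━━━━━━━━━━━━━━━┓         
    ┃      ┃ Sokoban              ┃         
    ┃      ┠──────────────────────┨         
    ┃      ┃██████████            ┃         
    ┃      ┃█□◎      █            ┃         
    ┃      ┃█ █   █  █            ┃         
    ┃      ┃█ ◎ ██ █ █            ┃         
    ┃      ┃█□       █            ┃         
━━━━┛      ┃█       @█            ┃         
           ┃██████████            ┃         
           ┗━━━━━━━━━━━━━━━━━━━━━━┛         
                                            
                                            
                                            
                                            
                                            
                                            
                                            
                                            


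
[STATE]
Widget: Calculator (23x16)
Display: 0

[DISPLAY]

                      0
┌───┬───┬───┬───┐      
│ 7 │ 8 │ 9 │ ÷ │      
├───┼───┼───┼───┤      
│ 4 │ 5 │ 6 │ × │      
├───┼───┼───┼───┤      
│ 1 │ 2 │ 3 │ - │      
├───┼───┼───┼───┤      
│ 0 │ . │ = │ + │      
├───┼───┼───┼───┤      
│ C │ MC│ MR│ M+│      
└───┴───┴───┴───┘      
                       
                       
                       
                       


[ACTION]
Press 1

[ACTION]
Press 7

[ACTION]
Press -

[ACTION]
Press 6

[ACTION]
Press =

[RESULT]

                     11
┌───┬───┬───┬───┐      
│ 7 │ 8 │ 9 │ ÷ │      
├───┼───┼───┼───┤      
│ 4 │ 5 │ 6 │ × │      
├───┼───┼───┼───┤      
│ 1 │ 2 │ 3 │ - │      
├───┼───┼───┼───┤      
│ 0 │ . │ = │ + │      
├───┼───┼───┼───┤      
│ C │ MC│ MR│ M+│      
└───┴───┴───┴───┘      
                       
                       
                       
                       


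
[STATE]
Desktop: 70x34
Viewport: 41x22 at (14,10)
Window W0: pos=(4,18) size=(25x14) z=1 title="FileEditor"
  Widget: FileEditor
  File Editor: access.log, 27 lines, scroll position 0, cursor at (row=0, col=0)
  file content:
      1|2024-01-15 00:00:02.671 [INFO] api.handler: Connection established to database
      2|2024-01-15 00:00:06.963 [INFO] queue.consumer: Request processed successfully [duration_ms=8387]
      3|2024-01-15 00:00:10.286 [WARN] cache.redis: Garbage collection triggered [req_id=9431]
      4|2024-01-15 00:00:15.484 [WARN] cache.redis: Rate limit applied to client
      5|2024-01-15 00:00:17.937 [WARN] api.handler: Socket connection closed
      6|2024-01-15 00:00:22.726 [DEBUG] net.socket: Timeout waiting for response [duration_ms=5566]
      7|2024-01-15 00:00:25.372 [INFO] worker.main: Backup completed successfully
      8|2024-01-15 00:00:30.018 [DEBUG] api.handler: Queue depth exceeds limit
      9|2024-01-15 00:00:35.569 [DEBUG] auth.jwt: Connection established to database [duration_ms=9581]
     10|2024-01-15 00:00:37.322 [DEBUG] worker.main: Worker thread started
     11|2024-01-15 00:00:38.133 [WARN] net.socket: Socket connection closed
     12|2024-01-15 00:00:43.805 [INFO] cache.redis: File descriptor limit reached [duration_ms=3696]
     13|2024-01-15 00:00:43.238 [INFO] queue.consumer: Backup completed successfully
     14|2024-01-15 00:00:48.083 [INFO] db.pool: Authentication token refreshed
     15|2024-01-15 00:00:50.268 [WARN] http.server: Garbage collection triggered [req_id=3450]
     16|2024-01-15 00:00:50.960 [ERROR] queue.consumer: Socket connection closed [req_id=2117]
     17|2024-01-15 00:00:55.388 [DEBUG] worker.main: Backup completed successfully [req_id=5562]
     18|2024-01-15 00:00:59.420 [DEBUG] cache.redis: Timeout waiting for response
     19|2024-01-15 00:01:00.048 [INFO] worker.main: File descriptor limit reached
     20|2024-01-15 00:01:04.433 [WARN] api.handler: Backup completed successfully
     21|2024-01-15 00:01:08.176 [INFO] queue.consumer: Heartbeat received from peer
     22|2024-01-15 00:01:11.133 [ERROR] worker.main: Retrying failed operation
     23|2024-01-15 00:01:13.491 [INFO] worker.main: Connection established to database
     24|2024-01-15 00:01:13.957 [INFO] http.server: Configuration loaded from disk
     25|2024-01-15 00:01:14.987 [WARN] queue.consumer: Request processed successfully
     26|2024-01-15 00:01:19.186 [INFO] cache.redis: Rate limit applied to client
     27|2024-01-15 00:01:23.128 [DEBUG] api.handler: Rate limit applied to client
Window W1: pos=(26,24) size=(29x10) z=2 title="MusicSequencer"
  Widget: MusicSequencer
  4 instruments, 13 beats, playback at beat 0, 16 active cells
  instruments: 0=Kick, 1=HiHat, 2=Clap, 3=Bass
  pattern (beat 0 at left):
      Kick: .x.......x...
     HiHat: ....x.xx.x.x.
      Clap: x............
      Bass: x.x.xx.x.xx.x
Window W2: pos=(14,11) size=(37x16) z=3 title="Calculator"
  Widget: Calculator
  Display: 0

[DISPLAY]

                                         
┏━━━━━━━━━━━━━━━━━━━━━━━━━━━━━━━━━━━┓    
┃ Calculator                        ┃    
┠───────────────────────────────────┨    
┃                                  0┃    
┃┌───┬───┬───┬───┐                  ┃    
┃│ 7 │ 8 │ 9 │ ÷ │                  ┃    
┃├───┼───┼───┼───┤                  ┃    
┃│ 4 │ 5 │ 6 │ × │                  ┃    
┃├───┼───┼───┼───┤                  ┃    
┃│ 1 │ 2 │ 3 │ - │                  ┃    
┃├───┼───┼───┼───┤                  ┃    
┃│ 0 │ . │ = │ + │                  ┃    
┃├───┼───┼───┼───┤                  ┃    
┃│ C │ MC│ MR│ M+│                  ┃━━━┓
┃└───┴───┴───┴───┘                  ┃   ┃
┗━━━━━━━━━━━━━━━━━━━━━━━━━━━━━━━━━━━┛───┨
5 00:00:25.3┃      ▼123456789012        ┃
5 00:00:30.0┃  Kick·█·······█···        ┃
5 00:00:35.5┃ HiHat····█·██·█·█·        ┃
5 00:00:37.3┃  Clap█············        ┃
━━━━━━━━━━━━┃  Bass█·█·██·█·██·█        ┃


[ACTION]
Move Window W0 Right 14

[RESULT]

                                         
┏━━━━━━━━━━━━━━━━━━━━━━━━━━━━━━━━━━━┓    
┃ Calculator                        ┃    
┠───────────────────────────────────┨    
┃                                  0┃    
┃┌───┬───┬───┬───┐                  ┃    
┃│ 7 │ 8 │ 9 │ ÷ │                  ┃    
┃├───┼───┼───┼───┤                  ┃    
┃│ 4 │ 5 │ 6 │ × │                  ┃    
┃├───┼───┼───┼───┤                  ┃    
┃│ 1 │ 2 │ 3 │ - │                  ┃    
┃├───┼───┼───┼───┤                  ┃    
┃│ 0 │ . │ = │ + │                  ┃    
┃├───┼───┼───┼───┤                  ┃    
┃│ C │ MC│ MR│ M+│                  ┃━━━┓
┃└───┴───┴───┴───┘                  ┃   ┃
┗━━━━━━━━━━━━━━━━━━━━━━━━━━━━━━━━━━━┛───┨
    ┃2024-01┃      ▼123456789012        ┃
    ┃2024-01┃  Kick·█·······█···        ┃
    ┃2024-01┃ HiHat····█·██·█·█·        ┃
    ┃2024-01┃  Clap█············        ┃
    ┗━━━━━━━┃  Bass█·█·██·█·██·█        ┃


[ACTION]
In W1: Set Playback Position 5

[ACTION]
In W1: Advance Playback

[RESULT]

                                         
┏━━━━━━━━━━━━━━━━━━━━━━━━━━━━━━━━━━━┓    
┃ Calculator                        ┃    
┠───────────────────────────────────┨    
┃                                  0┃    
┃┌───┬───┬───┬───┐                  ┃    
┃│ 7 │ 8 │ 9 │ ÷ │                  ┃    
┃├───┼───┼───┼───┤                  ┃    
┃│ 4 │ 5 │ 6 │ × │                  ┃    
┃├───┼───┼───┼───┤                  ┃    
┃│ 1 │ 2 │ 3 │ - │                  ┃    
┃├───┼───┼───┼───┤                  ┃    
┃│ 0 │ . │ = │ + │                  ┃    
┃├───┼───┼───┼───┤                  ┃    
┃│ C │ MC│ MR│ M+│                  ┃━━━┓
┃└───┴───┴───┴───┘                  ┃   ┃
┗━━━━━━━━━━━━━━━━━━━━━━━━━━━━━━━━━━━┛───┨
    ┃2024-01┃      012345▼789012        ┃
    ┃2024-01┃  Kick·█·······█···        ┃
    ┃2024-01┃ HiHat····█·██·█·█·        ┃
    ┃2024-01┃  Clap█············        ┃
    ┗━━━━━━━┃  Bass█·█·██·█·██·█        ┃


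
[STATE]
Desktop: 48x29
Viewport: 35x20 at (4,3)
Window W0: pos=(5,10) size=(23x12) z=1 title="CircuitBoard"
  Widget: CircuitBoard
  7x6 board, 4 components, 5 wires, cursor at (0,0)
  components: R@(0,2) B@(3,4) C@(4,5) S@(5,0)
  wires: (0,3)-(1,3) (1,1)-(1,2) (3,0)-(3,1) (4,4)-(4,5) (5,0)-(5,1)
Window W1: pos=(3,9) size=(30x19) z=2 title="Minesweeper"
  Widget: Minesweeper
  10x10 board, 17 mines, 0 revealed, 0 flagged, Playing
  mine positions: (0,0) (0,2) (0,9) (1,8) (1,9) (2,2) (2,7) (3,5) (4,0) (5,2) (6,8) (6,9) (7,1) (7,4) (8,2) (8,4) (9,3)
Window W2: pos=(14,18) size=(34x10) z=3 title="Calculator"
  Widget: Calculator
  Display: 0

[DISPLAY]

                                   
                                   
                                   
                                   
                                   
                                   
━━━━━━━━━━━━━━━━━━━━━━━━━━━━┓      
 Minesweeper                ┃      
────────────────────────────┨      
■■■■■■■■■■                  ┃      
■■■■■■■■■■                  ┃      
■■■■■■■■■■                  ┃      
■■■■■■■■■■                  ┃      
■■■■■■■■■■                  ┃      
■■■■■■■■■■                  ┃      
■■■■■■■■■■┏━━━━━━━━━━━━━━━━━━━━━━━━
■■■■■■■■■■┃ Calculator             
■■■■■■■■■■┠────────────────────────
■■■■■■■■■■┃                        
          ┃┌───┬───┬───┬───┐       


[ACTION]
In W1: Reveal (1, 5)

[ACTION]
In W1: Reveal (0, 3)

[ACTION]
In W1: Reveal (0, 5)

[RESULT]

                                   
                                   
                                   
                                   
                                   
                                   
━━━━━━━━━━━━━━━━━━━━━━━━━━━━┓      
 Minesweeper                ┃      
────────────────────────────┨      
■■■1   1■■                  ┃      
■■■2  12■■                  ┃      
■■■1112■■■                  ┃      
■■■■■■■■■■                  ┃      
■■■■■■■■■■                  ┃      
■■■■■■■■■■                  ┃      
■■■■■■■■■■┏━━━━━━━━━━━━━━━━━━━━━━━━
■■■■■■■■■■┃ Calculator             
■■■■■■■■■■┠────────────────────────
■■■■■■■■■■┃                        
          ┃┌───┬───┬───┬───┐       


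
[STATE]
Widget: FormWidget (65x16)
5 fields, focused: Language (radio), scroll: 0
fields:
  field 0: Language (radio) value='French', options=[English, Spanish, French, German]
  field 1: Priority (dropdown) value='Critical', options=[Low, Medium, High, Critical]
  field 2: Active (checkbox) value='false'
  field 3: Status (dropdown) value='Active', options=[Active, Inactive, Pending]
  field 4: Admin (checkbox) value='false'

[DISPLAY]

> Language:   ( ) English  ( ) Spanish  (●) French  ( ) German   
  Priority:   [Critical                                        ▼]
  Active:     [ ]                                                
  Status:     [Active                                          ▼]
  Admin:      [ ]                                                
                                                                 
                                                                 
                                                                 
                                                                 
                                                                 
                                                                 
                                                                 
                                                                 
                                                                 
                                                                 
                                                                 


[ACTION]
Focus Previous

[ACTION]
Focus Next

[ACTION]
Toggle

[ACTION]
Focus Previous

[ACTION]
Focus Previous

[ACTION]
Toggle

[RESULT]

  Language:   ( ) English  ( ) Spanish  (●) French  ( ) German   
  Priority:   [Critical                                        ▼]
  Active:     [ ]                                                
> Status:     [Active                                          ▼]
  Admin:      [ ]                                                
                                                                 
                                                                 
                                                                 
                                                                 
                                                                 
                                                                 
                                                                 
                                                                 
                                                                 
                                                                 
                                                                 


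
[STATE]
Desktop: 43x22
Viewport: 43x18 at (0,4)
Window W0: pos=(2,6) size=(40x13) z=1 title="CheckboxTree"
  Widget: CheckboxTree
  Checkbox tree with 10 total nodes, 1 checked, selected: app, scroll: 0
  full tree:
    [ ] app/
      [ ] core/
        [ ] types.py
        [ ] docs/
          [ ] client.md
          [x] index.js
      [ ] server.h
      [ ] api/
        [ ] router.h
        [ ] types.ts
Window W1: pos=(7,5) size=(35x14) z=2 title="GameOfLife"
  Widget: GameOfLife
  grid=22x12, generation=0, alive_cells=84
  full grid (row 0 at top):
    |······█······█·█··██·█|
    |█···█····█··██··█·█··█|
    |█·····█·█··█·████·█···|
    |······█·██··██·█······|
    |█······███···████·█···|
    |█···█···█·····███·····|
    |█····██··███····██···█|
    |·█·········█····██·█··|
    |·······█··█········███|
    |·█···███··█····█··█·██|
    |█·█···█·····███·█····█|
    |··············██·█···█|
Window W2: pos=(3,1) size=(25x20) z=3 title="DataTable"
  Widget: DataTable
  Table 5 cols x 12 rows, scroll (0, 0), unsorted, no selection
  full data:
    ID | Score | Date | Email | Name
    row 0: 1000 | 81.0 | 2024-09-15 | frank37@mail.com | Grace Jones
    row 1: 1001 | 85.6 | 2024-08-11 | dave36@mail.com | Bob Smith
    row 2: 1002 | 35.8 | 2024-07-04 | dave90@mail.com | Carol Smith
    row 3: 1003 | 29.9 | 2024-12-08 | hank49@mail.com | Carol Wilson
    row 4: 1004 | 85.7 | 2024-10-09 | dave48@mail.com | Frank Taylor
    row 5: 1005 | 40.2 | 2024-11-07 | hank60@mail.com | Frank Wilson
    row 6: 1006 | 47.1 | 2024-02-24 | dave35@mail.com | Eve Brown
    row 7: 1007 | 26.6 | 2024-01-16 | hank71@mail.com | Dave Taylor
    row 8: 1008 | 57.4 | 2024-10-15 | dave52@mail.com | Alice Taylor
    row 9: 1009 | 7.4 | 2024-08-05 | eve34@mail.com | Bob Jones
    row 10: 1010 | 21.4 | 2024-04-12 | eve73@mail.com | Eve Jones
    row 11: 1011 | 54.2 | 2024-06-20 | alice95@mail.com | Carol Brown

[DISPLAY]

   ┃ID  │Score│Date      │E┃               
   ┃────┼─────┼──────────┼─┃━━━━━━━━━━━━━┓ 
  ┏┃1000│81.0 │2024-09-15│f┃             ┃ 
  ┃┃1001│85.6 │2024-08-11│d┃─────────────┨ 
  ┠┃1002│35.8 │2024-07-04│d┃             ┃ 
  ┃┃1003│29.9 │2024-12-08│h┃·█           ┃ 
  ┃┃1004│85.7 │2024-10-09│d┃··           ┃ 
  ┃┃1005│40.2 │2024-11-07│h┃··           ┃ 
  ┃┃1006│47.1 │2024-02-24│d┃··           ┃ 
  ┃┃1007│26.6 │2024-01-16│h┃··           ┃ 
  ┃┃1008│57.4 │2024-10-15│d┃·█           ┃ 
  ┃┃1009│7.4  │2024-08-05│e┃··           ┃ 
  ┃┃1010│21.4 │2024-04-12│e┃██           ┃ 
  ┃┃1011│54.2 │2024-06-20│a┃██           ┃ 
  ┗┃                       ┃━━━━━━━━━━━━━┛ 
   ┃                       ┃               
   ┗━━━━━━━━━━━━━━━━━━━━━━━┛               
                                           


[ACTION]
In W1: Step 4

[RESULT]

   ┃ID  │Score│Date      │E┃               
   ┃────┼─────┼──────────┼─┃━━━━━━━━━━━━━┓ 
  ┏┃1000│81.0 │2024-09-15│f┃             ┃ 
  ┃┃1001│85.6 │2024-08-11│d┃─────────────┨ 
  ┠┃1002│35.8 │2024-07-04│d┃             ┃ 
  ┃┃1003│29.9 │2024-12-08│h┃··           ┃ 
  ┃┃1004│85.7 │2024-10-09│d┃··           ┃ 
  ┃┃1005│40.2 │2024-11-07│h┃··           ┃ 
  ┃┃1006│47.1 │2024-02-24│d┃··           ┃ 
  ┃┃1007│26.6 │2024-01-16│h┃··           ┃ 
  ┃┃1008│57.4 │2024-10-15│d┃··           ┃ 
  ┃┃1009│7.4  │2024-08-05│e┃··           ┃ 
  ┃┃1010│21.4 │2024-04-12│e┃··           ┃ 
  ┃┃1011│54.2 │2024-06-20│a┃··           ┃ 
  ┗┃                       ┃━━━━━━━━━━━━━┛ 
   ┃                       ┃               
   ┗━━━━━━━━━━━━━━━━━━━━━━━┛               
                                           


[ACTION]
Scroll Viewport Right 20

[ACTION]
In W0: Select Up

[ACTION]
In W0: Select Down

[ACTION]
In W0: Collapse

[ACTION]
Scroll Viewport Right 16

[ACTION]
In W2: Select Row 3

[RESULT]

   ┃ID  │Score│Date      │E┃               
   ┃────┼─────┼──────────┼─┃━━━━━━━━━━━━━┓ 
  ┏┃1000│81.0 │2024-09-15│f┃             ┃ 
  ┃┃1001│85.6 │2024-08-11│d┃─────────────┨ 
  ┠┃1002│35.8 │2024-07-04│d┃             ┃ 
  ┃┃>003│29.9 │2024-12-08│h┃··           ┃ 
  ┃┃1004│85.7 │2024-10-09│d┃··           ┃ 
  ┃┃1005│40.2 │2024-11-07│h┃··           ┃ 
  ┃┃1006│47.1 │2024-02-24│d┃··           ┃ 
  ┃┃1007│26.6 │2024-01-16│h┃··           ┃ 
  ┃┃1008│57.4 │2024-10-15│d┃··           ┃ 
  ┃┃1009│7.4  │2024-08-05│e┃··           ┃ 
  ┃┃1010│21.4 │2024-04-12│e┃··           ┃ 
  ┃┃1011│54.2 │2024-06-20│a┃··           ┃ 
  ┗┃                       ┃━━━━━━━━━━━━━┛ 
   ┃                       ┃               
   ┗━━━━━━━━━━━━━━━━━━━━━━━┛               
                                           
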